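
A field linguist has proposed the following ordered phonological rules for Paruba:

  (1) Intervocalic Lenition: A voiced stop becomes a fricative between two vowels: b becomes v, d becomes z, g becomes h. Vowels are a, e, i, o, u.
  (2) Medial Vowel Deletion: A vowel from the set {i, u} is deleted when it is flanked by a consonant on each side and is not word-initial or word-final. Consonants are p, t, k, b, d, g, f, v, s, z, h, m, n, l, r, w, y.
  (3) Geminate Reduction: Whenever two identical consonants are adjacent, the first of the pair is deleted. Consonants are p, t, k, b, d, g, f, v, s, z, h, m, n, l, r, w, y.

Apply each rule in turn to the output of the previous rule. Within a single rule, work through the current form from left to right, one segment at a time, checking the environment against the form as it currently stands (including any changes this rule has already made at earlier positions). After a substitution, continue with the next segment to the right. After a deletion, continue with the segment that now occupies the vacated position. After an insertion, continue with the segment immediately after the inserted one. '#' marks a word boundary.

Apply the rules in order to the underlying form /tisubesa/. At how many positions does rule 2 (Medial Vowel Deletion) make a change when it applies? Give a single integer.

2

(1) Intervocalic Lenition: [tisubesa] → [tisuvesa]
(2) Medial Vowel Deletion: [tisuvesa] → [tsvesa]
(3) Geminate Reduction: no change — [tsvesa]
Rule 2 changed 2 position(s).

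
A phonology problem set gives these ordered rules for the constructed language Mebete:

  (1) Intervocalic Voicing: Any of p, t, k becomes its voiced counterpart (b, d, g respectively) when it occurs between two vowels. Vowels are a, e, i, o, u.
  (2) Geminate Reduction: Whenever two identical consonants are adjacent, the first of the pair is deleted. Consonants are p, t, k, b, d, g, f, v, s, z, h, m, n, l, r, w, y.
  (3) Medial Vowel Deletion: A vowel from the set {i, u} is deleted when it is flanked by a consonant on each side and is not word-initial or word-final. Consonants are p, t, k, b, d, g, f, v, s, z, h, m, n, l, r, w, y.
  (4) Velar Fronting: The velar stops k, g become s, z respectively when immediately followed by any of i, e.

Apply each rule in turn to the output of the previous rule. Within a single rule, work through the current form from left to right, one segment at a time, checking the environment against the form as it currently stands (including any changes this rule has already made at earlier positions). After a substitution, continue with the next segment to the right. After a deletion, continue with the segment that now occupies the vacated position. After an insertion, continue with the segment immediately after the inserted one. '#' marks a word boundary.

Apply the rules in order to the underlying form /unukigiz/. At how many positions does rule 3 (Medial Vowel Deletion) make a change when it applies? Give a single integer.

3

(1) Intervocalic Voicing: [unukigiz] → [unugigiz]
(2) Geminate Reduction: no change — [unugigiz]
(3) Medial Vowel Deletion: [unugigiz] → [unggz]
(4) Velar Fronting: no change — [unggz]
Rule 3 changed 3 position(s).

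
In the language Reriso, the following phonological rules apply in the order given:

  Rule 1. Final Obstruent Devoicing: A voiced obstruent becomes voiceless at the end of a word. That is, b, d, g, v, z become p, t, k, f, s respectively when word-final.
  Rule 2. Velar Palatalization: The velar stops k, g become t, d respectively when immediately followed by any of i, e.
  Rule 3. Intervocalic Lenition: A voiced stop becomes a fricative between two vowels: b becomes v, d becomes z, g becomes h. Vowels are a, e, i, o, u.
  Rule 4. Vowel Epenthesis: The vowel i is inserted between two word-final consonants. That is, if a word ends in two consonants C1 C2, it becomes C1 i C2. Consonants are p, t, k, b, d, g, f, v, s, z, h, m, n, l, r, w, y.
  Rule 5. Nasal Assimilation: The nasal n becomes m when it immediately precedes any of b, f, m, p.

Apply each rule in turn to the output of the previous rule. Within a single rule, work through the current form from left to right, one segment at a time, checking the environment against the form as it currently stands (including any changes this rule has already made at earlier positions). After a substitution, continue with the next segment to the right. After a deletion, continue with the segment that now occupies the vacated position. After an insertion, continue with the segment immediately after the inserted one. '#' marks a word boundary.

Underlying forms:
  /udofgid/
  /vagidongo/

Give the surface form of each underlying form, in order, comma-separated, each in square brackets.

[uzofdit], [vazizongo]

/udofgid/:
  Rule 1 Final Obstruent Devoicing: [udofgid] → [udofgit]
  Rule 2 Velar Palatalization: [udofgit] → [udofdit]
  Rule 3 Intervocalic Lenition: [udofdit] → [uzofdit]
  Rule 4 Vowel Epenthesis: no change — [uzofdit]
  Rule 5 Nasal Assimilation: no change — [uzofdit]
/vagidongo/:
  Rule 1 Final Obstruent Devoicing: no change — [vagidongo]
  Rule 2 Velar Palatalization: [vagidongo] → [vadidongo]
  Rule 3 Intervocalic Lenition: [vadidongo] → [vazizongo]
  Rule 4 Vowel Epenthesis: no change — [vazizongo]
  Rule 5 Nasal Assimilation: no change — [vazizongo]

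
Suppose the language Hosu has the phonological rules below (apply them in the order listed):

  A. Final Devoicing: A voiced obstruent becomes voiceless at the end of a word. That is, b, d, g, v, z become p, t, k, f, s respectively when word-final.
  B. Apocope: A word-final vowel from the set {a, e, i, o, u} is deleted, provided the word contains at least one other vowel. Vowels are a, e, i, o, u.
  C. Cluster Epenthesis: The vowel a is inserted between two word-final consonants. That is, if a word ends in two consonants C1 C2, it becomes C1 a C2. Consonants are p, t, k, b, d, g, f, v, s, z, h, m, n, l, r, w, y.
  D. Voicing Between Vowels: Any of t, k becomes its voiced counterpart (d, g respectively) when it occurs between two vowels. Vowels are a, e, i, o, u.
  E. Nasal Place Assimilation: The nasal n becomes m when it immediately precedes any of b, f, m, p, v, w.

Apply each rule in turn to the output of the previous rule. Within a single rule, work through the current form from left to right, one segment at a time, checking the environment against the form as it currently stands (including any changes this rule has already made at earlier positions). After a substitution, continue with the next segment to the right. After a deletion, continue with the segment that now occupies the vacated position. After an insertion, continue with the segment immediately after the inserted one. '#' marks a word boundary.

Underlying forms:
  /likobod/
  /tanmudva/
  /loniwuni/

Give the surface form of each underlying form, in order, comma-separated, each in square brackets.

/likobod/:
  A Final Devoicing: [likobod] → [likobot]
  B Apocope: no change — [likobot]
  C Cluster Epenthesis: no change — [likobot]
  D Voicing Between Vowels: [likobot] → [ligobot]
  E Nasal Place Assimilation: no change — [ligobot]
/tanmudva/:
  A Final Devoicing: no change — [tanmudva]
  B Apocope: [tanmudva] → [tanmudv]
  C Cluster Epenthesis: [tanmudv] → [tanmudav]
  D Voicing Between Vowels: no change — [tanmudav]
  E Nasal Place Assimilation: [tanmudav] → [tammudav]
/loniwuni/:
  A Final Devoicing: no change — [loniwuni]
  B Apocope: [loniwuni] → [loniwun]
  C Cluster Epenthesis: no change — [loniwun]
  D Voicing Between Vowels: no change — [loniwun]
  E Nasal Place Assimilation: no change — [loniwun]

[ligobot], [tammudav], [loniwun]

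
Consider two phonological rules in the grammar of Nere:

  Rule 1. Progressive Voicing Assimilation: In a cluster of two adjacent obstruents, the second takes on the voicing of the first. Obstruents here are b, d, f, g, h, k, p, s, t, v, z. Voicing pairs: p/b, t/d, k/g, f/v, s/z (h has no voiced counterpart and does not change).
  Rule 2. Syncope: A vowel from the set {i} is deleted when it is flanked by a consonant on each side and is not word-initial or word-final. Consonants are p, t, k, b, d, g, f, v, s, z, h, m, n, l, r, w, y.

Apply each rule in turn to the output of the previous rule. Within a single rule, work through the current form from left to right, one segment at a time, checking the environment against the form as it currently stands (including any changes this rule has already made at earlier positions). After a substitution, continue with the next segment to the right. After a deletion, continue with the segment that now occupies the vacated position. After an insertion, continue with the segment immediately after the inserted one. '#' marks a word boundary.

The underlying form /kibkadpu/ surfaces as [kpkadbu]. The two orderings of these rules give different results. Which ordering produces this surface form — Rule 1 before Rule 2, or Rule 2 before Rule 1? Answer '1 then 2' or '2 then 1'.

Order 1 then 2:
  1 Progressive Voicing Assimilation: [kibkadpu] → [kibgadbu]
  2 Syncope: [kibgadbu] → [kbgadbu]
  result: [kbgadbu]
Order 2 then 1:
  2 Syncope: [kibkadpu] → [kbkadpu]
  1 Progressive Voicing Assimilation: [kbkadpu] → [kpkadbu]
  result: [kpkadbu]

2 then 1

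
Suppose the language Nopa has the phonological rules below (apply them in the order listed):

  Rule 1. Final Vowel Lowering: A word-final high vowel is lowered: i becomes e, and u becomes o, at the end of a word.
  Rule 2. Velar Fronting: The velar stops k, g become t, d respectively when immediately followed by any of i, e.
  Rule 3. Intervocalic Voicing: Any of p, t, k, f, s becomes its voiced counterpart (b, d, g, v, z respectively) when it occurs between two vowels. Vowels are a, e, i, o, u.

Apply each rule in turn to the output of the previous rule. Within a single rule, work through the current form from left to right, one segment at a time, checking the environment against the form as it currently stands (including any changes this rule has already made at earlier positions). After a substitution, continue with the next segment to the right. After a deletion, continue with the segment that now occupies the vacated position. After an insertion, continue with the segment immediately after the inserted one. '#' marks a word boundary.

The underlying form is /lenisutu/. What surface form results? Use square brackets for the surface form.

Rule 1 Final Vowel Lowering: [lenisutu] → [lenisuto]
Rule 2 Velar Fronting: no change — [lenisuto]
Rule 3 Intervocalic Voicing: [lenisuto] → [lenizudo]

[lenizudo]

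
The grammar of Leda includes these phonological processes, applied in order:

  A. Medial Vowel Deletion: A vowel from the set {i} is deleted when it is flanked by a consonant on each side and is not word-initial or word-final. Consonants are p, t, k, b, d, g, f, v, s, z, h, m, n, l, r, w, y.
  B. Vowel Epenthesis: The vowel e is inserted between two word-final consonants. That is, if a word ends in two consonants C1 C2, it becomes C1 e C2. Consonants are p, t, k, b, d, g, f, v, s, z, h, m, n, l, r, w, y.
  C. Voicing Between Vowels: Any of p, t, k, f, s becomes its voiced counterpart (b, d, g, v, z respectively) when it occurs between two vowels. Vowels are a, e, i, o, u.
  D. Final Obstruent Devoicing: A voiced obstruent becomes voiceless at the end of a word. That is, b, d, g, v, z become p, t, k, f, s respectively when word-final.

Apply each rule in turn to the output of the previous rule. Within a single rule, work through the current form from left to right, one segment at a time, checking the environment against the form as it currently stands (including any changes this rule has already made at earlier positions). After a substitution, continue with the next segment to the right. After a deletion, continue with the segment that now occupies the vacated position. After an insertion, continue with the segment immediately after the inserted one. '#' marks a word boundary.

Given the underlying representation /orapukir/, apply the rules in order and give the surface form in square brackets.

A Medial Vowel Deletion: [orapukir] → [orapukr]
B Vowel Epenthesis: [orapukr] → [orapuker]
C Voicing Between Vowels: [orapuker] → [orabuger]
D Final Obstruent Devoicing: no change — [orabuger]

[orabuger]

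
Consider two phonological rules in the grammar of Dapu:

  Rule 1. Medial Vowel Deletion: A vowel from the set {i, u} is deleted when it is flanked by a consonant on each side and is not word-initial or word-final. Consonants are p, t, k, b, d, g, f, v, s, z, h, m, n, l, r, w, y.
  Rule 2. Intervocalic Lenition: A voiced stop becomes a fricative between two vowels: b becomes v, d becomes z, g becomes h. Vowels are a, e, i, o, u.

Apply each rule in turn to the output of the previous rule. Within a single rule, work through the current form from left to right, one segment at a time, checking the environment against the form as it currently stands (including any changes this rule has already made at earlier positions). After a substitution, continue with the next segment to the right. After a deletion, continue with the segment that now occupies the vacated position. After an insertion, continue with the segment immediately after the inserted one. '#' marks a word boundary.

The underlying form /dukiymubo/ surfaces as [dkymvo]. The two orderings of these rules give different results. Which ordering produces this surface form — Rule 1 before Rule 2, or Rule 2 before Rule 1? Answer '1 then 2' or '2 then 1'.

2 then 1

Order 1 then 2:
  1 Medial Vowel Deletion: [dukiymubo] → [dkymbo]
  2 Intervocalic Lenition: no change — [dkymbo]
  result: [dkymbo]
Order 2 then 1:
  2 Intervocalic Lenition: [dukiymubo] → [dukiymuvo]
  1 Medial Vowel Deletion: [dukiymuvo] → [dkymvo]
  result: [dkymvo]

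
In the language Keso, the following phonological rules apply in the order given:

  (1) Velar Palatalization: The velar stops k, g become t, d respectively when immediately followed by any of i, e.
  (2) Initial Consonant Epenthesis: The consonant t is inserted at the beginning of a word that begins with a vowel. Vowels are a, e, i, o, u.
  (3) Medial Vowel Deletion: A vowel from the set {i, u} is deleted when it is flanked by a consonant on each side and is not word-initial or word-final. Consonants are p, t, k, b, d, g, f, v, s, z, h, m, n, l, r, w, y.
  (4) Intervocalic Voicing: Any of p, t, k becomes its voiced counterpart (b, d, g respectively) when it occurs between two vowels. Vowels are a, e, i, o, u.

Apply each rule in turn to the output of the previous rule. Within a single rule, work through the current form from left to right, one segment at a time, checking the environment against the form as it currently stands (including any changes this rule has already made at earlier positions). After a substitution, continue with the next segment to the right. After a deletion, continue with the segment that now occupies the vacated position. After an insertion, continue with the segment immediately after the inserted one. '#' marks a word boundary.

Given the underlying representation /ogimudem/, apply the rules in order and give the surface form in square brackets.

(1) Velar Palatalization: [ogimudem] → [odimudem]
(2) Initial Consonant Epenthesis: [odimudem] → [todimudem]
(3) Medial Vowel Deletion: [todimudem] → [todmdem]
(4) Intervocalic Voicing: no change — [todmdem]

[todmdem]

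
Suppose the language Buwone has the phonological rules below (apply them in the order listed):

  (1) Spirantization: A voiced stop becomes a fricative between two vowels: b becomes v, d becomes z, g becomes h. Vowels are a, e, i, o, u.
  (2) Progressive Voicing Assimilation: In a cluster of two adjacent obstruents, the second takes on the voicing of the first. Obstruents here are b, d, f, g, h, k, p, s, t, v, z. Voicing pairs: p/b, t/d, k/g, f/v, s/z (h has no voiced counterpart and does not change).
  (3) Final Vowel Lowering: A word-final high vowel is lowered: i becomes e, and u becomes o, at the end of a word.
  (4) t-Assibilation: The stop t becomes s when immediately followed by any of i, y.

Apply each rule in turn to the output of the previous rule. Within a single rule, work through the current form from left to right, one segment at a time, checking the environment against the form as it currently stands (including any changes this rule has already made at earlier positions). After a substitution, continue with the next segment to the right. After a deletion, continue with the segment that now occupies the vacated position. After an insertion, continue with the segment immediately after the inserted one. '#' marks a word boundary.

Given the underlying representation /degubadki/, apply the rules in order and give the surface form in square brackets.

[dehuvadge]

(1) Spirantization: [degubadki] → [dehuvadki]
(2) Progressive Voicing Assimilation: [dehuvadki] → [dehuvadgi]
(3) Final Vowel Lowering: [dehuvadgi] → [dehuvadge]
(4) t-Assibilation: no change — [dehuvadge]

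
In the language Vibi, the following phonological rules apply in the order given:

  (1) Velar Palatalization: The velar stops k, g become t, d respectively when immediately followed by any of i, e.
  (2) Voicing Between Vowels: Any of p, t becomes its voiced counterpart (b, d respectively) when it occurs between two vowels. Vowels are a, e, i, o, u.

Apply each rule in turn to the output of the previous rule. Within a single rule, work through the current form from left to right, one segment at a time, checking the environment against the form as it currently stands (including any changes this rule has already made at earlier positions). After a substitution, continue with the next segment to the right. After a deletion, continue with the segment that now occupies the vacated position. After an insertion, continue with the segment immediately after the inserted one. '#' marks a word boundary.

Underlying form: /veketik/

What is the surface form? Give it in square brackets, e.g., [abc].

[vededik]

(1) Velar Palatalization: [veketik] → [vetetik]
(2) Voicing Between Vowels: [vetetik] → [vededik]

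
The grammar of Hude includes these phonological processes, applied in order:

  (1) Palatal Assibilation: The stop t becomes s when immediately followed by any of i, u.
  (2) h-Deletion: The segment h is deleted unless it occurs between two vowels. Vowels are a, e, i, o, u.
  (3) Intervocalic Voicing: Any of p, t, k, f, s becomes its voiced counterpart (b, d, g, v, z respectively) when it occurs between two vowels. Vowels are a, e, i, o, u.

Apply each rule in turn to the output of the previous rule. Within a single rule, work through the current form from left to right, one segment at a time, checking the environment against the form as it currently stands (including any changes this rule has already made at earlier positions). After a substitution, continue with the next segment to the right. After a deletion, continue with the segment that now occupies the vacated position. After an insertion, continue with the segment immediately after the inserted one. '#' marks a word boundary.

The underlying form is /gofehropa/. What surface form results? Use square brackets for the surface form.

[goveroba]

(1) Palatal Assibilation: no change — [gofehropa]
(2) h-Deletion: [gofehropa] → [goferopa]
(3) Intervocalic Voicing: [goferopa] → [goveroba]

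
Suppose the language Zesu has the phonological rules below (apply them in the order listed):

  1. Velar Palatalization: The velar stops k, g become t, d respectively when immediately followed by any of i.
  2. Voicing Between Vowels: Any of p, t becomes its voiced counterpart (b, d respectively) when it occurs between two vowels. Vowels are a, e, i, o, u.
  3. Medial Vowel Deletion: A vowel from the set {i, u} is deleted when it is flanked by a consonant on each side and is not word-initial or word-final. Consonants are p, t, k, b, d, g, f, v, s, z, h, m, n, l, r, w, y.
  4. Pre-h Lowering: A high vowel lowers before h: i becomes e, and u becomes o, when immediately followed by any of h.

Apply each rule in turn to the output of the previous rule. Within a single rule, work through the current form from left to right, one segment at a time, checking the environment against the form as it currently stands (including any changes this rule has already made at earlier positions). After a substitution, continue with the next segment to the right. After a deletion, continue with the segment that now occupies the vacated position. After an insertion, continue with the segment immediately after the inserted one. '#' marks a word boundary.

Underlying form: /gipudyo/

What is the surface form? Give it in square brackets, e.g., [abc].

[dbdyo]

1 Velar Palatalization: [gipudyo] → [dipudyo]
2 Voicing Between Vowels: [dipudyo] → [dibudyo]
3 Medial Vowel Deletion: [dibudyo] → [dbdyo]
4 Pre-h Lowering: no change — [dbdyo]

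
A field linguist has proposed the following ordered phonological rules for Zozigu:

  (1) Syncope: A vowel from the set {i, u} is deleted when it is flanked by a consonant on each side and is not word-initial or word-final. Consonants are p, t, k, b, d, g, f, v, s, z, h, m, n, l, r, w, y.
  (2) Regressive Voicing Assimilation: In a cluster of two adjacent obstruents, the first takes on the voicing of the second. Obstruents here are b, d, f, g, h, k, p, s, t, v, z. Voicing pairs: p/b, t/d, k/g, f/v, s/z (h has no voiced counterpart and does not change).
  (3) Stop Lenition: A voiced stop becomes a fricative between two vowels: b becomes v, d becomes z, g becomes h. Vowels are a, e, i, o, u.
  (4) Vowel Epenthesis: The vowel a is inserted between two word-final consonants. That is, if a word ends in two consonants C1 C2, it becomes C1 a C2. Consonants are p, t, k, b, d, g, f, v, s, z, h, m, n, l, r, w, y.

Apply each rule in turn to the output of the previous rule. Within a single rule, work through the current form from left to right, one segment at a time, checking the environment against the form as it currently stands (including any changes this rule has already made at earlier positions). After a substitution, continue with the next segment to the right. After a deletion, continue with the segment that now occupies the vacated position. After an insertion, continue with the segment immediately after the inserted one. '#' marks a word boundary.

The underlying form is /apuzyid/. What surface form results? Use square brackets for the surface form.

(1) Syncope: [apuzyid] → [apzyd]
(2) Regressive Voicing Assimilation: [apzyd] → [abzyd]
(3) Stop Lenition: no change — [abzyd]
(4) Vowel Epenthesis: [abzyd] → [abzyad]

[abzyad]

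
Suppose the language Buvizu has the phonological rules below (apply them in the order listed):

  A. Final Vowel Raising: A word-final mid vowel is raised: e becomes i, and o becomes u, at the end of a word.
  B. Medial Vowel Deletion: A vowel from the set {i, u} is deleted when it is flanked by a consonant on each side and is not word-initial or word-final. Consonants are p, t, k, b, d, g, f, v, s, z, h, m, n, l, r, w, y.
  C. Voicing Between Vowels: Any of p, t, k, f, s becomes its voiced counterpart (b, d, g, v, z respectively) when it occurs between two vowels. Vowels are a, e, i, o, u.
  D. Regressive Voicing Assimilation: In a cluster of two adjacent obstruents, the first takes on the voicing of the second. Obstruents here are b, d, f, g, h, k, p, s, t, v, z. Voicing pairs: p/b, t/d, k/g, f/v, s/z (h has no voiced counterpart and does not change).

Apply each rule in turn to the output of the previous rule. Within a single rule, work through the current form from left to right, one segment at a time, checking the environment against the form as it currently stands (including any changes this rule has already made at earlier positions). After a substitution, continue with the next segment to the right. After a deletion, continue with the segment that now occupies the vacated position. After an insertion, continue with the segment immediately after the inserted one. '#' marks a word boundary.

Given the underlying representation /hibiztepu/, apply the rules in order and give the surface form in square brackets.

A Final Vowel Raising: no change — [hibiztepu]
B Medial Vowel Deletion: [hibiztepu] → [hbztepu]
C Voicing Between Vowels: [hbztepu] → [hbztebu]
D Regressive Voicing Assimilation: [hbztebu] → [hbstebu]

[hbstebu]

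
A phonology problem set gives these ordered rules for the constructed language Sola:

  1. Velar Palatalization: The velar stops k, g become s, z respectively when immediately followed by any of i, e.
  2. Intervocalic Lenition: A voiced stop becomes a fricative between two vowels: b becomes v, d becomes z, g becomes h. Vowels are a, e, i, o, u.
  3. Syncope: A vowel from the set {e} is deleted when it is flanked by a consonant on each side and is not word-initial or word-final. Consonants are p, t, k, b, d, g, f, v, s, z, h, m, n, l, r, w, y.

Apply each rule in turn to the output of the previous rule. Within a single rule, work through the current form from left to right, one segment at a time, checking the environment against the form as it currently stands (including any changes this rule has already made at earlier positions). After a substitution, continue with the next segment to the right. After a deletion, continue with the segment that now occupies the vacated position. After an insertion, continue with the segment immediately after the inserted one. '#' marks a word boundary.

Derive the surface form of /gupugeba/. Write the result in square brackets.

[gupuzva]

1 Velar Palatalization: [gupugeba] → [gupuzeba]
2 Intervocalic Lenition: [gupuzeba] → [gupuzeva]
3 Syncope: [gupuzeva] → [gupuzva]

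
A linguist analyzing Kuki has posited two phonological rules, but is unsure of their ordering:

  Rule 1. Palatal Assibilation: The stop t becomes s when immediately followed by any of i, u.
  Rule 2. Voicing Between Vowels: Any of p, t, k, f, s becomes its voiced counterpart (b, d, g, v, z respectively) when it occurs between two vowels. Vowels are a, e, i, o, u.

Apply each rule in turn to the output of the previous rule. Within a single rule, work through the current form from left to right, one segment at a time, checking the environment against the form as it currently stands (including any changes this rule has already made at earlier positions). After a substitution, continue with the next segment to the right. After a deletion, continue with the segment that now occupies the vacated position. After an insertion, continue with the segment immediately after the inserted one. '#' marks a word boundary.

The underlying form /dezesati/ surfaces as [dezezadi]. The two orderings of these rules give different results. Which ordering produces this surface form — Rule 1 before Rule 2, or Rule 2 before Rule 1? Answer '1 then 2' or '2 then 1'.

Order 1 then 2:
  1 Palatal Assibilation: [dezesati] → [dezesasi]
  2 Voicing Between Vowels: [dezesasi] → [dezezazi]
  result: [dezezazi]
Order 2 then 1:
  2 Voicing Between Vowels: [dezesati] → [dezezadi]
  1 Palatal Assibilation: no change — [dezezadi]
  result: [dezezadi]

2 then 1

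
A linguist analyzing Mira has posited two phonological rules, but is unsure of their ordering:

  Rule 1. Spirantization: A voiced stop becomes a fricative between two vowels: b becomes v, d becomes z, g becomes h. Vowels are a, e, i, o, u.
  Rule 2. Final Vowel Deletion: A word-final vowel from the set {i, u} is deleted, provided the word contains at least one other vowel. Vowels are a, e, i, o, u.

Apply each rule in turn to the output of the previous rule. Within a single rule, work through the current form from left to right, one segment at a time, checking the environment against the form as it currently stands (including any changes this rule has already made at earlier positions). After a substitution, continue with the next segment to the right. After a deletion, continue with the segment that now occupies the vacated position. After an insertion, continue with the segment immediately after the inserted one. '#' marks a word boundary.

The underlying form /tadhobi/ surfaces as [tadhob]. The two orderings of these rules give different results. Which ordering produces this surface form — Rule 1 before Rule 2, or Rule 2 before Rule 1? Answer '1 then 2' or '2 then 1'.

2 then 1

Order 1 then 2:
  1 Spirantization: [tadhobi] → [tadhovi]
  2 Final Vowel Deletion: [tadhovi] → [tadhov]
  result: [tadhov]
Order 2 then 1:
  2 Final Vowel Deletion: [tadhobi] → [tadhob]
  1 Spirantization: no change — [tadhob]
  result: [tadhob]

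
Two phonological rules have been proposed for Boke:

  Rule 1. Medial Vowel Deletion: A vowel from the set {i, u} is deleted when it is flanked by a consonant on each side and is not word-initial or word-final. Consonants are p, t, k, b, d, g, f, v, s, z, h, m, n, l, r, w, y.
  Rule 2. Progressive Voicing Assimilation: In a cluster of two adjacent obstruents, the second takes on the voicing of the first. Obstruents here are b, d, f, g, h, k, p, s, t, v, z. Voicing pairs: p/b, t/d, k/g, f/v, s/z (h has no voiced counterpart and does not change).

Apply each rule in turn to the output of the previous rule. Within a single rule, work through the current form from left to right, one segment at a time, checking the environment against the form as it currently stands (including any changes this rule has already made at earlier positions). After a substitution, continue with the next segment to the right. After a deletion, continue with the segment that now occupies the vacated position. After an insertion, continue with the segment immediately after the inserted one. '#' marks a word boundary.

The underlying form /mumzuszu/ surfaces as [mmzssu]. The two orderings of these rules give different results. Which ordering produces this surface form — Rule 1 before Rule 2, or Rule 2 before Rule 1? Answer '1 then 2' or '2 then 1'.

Order 1 then 2:
  1 Medial Vowel Deletion: [mumzuszu] → [mmzszu]
  2 Progressive Voicing Assimilation: [mmzszu] → [mmzzzu]
  result: [mmzzzu]
Order 2 then 1:
  2 Progressive Voicing Assimilation: [mumzuszu] → [mumzussu]
  1 Medial Vowel Deletion: [mumzussu] → [mmzssu]
  result: [mmzssu]

2 then 1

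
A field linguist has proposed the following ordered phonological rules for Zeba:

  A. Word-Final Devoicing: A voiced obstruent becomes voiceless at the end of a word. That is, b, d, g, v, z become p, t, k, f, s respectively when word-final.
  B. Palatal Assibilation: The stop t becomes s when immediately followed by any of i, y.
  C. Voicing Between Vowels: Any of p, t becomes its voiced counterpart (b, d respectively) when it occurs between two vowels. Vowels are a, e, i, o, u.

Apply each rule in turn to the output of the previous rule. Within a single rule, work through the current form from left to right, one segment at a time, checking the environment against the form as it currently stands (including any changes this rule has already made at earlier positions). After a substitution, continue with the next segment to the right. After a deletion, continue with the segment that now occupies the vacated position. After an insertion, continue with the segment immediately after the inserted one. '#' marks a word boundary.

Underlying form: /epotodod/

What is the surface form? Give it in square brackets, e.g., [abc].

A Word-Final Devoicing: [epotodod] → [epotodot]
B Palatal Assibilation: no change — [epotodot]
C Voicing Between Vowels: [epotodot] → [ebododot]

[ebododot]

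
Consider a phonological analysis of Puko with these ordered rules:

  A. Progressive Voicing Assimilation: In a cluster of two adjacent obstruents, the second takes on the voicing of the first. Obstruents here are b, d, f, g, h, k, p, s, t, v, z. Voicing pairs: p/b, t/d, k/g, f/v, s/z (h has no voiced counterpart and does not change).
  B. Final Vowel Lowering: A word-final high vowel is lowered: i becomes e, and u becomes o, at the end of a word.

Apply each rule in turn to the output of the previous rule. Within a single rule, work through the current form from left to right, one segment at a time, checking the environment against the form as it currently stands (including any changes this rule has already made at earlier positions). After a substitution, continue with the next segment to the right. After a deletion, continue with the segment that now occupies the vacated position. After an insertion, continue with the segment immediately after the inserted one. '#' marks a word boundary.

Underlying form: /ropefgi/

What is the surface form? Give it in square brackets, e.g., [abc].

A Progressive Voicing Assimilation: [ropefgi] → [ropefki]
B Final Vowel Lowering: [ropefki] → [ropefke]

[ropefke]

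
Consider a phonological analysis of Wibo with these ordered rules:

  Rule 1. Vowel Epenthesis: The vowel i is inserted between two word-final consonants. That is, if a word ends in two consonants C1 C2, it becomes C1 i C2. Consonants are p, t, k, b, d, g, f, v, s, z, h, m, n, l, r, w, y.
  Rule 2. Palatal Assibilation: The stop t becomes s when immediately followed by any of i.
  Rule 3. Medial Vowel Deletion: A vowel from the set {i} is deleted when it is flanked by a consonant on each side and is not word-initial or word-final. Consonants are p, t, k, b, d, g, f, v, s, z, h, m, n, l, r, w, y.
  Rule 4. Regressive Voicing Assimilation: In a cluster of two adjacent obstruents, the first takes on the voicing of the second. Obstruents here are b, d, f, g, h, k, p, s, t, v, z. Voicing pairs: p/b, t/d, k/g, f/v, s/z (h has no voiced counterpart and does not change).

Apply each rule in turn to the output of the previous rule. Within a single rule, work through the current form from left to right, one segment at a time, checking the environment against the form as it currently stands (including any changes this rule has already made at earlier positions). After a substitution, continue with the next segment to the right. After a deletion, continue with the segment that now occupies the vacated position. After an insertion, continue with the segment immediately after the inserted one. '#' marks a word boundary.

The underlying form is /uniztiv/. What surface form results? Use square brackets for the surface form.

Rule 1 Vowel Epenthesis: no change — [uniztiv]
Rule 2 Palatal Assibilation: [uniztiv] → [unizsiv]
Rule 3 Medial Vowel Deletion: [unizsiv] → [unzsv]
Rule 4 Regressive Voicing Assimilation: [unzsv] → [unszv]

[unszv]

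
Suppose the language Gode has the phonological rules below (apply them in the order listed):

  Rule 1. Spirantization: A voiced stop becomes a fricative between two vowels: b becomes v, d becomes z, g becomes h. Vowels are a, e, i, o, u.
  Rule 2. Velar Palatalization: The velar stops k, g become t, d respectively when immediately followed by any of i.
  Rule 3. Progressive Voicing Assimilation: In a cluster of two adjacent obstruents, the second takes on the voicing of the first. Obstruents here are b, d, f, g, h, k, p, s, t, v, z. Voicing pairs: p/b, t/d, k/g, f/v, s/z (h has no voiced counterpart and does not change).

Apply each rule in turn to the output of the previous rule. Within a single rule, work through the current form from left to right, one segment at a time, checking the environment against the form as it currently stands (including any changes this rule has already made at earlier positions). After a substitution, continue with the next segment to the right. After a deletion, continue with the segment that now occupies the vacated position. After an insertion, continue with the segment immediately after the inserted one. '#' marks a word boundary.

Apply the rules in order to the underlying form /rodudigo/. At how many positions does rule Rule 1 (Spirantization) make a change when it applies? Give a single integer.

Rule 1 Spirantization: [rodudigo] → [rozuziho]
Rule 2 Velar Palatalization: no change — [rozuziho]
Rule 3 Progressive Voicing Assimilation: no change — [rozuziho]
Rule Rule 1 changed 3 position(s).

3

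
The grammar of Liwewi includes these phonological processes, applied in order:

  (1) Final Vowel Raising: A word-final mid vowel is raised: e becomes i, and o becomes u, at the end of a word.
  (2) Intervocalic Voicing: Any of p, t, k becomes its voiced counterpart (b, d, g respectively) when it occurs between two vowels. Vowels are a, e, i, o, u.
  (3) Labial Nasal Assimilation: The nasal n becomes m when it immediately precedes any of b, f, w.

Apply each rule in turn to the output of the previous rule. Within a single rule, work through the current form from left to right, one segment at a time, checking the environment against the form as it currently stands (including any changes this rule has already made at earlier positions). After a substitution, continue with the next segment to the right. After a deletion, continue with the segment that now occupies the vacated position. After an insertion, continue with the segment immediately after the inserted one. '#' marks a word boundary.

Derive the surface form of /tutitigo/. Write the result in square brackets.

[tudidigu]

(1) Final Vowel Raising: [tutitigo] → [tutitigu]
(2) Intervocalic Voicing: [tutitigu] → [tudidigu]
(3) Labial Nasal Assimilation: no change — [tudidigu]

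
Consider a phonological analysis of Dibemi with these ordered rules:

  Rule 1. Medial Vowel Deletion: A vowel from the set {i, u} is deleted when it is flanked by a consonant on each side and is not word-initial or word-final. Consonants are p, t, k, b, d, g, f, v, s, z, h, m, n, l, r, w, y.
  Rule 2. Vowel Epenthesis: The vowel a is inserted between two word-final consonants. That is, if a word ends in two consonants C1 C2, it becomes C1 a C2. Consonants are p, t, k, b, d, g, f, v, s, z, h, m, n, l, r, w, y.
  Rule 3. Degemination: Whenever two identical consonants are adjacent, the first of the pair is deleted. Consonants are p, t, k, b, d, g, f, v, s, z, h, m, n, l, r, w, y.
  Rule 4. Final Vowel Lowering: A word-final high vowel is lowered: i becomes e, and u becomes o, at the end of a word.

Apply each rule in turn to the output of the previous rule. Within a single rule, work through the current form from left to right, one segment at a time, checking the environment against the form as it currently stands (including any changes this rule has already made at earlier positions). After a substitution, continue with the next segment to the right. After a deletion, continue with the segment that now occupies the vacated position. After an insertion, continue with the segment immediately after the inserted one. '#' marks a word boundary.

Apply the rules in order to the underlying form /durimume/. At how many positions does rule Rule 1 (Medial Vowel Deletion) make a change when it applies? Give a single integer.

3

Rule 1 Medial Vowel Deletion: [durimume] → [drmme]
Rule 2 Vowel Epenthesis: no change — [drmme]
Rule 3 Degemination: [drmme] → [drme]
Rule 4 Final Vowel Lowering: no change — [drme]
Rule Rule 1 changed 3 position(s).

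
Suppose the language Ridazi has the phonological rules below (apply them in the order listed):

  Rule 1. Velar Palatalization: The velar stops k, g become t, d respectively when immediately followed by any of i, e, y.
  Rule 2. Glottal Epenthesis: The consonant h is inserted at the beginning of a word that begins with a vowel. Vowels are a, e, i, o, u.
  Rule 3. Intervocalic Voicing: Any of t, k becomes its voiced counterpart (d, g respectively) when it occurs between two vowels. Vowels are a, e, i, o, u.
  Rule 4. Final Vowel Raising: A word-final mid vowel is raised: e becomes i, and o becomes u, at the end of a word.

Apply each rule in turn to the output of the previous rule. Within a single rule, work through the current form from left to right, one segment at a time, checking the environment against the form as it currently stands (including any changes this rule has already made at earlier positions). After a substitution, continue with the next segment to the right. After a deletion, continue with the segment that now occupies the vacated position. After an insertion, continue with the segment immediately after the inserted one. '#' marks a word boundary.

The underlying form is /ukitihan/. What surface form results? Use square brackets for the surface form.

[hudidihan]

Rule 1 Velar Palatalization: [ukitihan] → [utitihan]
Rule 2 Glottal Epenthesis: [utitihan] → [hutitihan]
Rule 3 Intervocalic Voicing: [hutitihan] → [hudidihan]
Rule 4 Final Vowel Raising: no change — [hudidihan]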